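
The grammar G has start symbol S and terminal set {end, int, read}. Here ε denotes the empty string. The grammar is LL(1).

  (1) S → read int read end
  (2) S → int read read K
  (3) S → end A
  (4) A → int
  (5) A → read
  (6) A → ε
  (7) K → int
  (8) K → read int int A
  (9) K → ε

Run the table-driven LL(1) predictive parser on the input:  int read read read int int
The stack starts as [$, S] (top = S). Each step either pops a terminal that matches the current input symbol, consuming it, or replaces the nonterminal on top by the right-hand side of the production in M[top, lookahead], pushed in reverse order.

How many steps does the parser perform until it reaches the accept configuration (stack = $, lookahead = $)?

     Stack              Input                         Action
  1  $ S                int read read read int int $  expand S → int read read K
  2  $ K read read int  int read read read int int $  match int
  3  $ K read read      read read read int int $      match read
  4  $ K read           read read int int $           match read
  5  $ K                read int int $                expand K → read int int A
  6  $ A int int read   read int int $                match read
  7  $ A int int        int int $                     match int
  8  $ A int            int $                         match int
  9  $ A                $                             expand A → ε
Accept reached after 9 steps.

9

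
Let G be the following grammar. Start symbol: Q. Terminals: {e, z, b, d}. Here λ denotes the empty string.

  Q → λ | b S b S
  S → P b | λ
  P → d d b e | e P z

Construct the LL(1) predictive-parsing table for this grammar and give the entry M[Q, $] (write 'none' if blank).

Q → λ

FIRST(Q) = {λ, b}
FIRST(P) = {d, e}
FIRST(S) = {λ, d, e}  (via P b)
FOLLOW(Q) includes $ since Q is the start symbol.
FOLLOW(Q): Q appears on no right-hand side. Thus FOLLOW(Q) = {$}.
For Q → λ: FIRST(λ) = {λ}, so it goes in M[Q, t] for t ∈ {}; since λ ∈ FIRST, also for every t ∈ FOLLOW(Q) = {$}.
For Q → b S b S: FIRST(b S b S) = {b}, so it goes in M[Q, t] for t ∈ {b}.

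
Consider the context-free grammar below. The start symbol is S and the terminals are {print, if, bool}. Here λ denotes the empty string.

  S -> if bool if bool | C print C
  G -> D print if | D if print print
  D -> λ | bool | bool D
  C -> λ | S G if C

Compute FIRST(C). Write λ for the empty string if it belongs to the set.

FIRST(D): from D->λ we get {λ}; from D->bool we get {bool}; from D->bool D we get {bool}. So FIRST(D) = {λ, bool}.
FIRST(G): from G->D print if we get {bool, print}; from G->D if print print we get {bool, if}. So FIRST(G) = {bool, if, print}.
FIRST(S): from S->if bool if bool we get {if}; from S->C print C we get {if, print}. So FIRST(S) = {if, print}.
FIRST(C): from C->λ we get {λ}; from C->S G if C we get {if, print}. So FIRST(C) = {λ, if, print}.

{λ, if, print}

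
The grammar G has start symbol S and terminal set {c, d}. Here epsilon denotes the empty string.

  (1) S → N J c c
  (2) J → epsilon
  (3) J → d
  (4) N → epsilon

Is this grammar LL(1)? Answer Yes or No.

FIRST(S) = {c, d}
FIRST(J) = {epsilon, d}
FIRST(N) = {epsilon}
FOLLOW(S) = {$}
FOLLOW(J) = {c}
FOLLOW(N) = {c, d}
Each cell of M receives at most one production.

Yes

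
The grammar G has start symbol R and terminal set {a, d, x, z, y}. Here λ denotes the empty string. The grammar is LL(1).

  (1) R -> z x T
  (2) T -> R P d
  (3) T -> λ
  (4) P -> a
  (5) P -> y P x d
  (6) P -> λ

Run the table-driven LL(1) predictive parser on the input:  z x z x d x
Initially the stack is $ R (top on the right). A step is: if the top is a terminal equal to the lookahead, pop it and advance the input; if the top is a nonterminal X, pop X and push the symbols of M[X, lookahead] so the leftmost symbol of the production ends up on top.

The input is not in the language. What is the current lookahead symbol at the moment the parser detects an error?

step 1: stack=$ R  input=z x z x d x $  — expand R -> z x T
step 2: stack=$ T x z  input=z x z x d x $  — match z
step 3: stack=$ T x  input=x z x d x $  — match x
step 4: stack=$ T  input=z x d x $  — expand T -> R P d
step 5: stack=$ d P R  input=z x d x $  — expand R -> z x T
step 6: stack=$ d P T x z  input=z x d x $  — match z
step 7: stack=$ d P T x  input=x d x $  — match x
step 8: stack=$ d P T  input=d x $  — expand T -> λ
step 9: stack=$ d P  input=d x $  — expand P -> λ
step 10: stack=$ d  input=d x $  — match d
step 11: stack=$  input=x $  — error: stack empty but input remains

x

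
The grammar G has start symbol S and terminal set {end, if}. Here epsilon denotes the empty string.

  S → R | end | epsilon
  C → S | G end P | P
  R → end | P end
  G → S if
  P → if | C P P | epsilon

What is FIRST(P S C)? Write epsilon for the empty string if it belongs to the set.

FIRST(S) = {epsilon, end, if}  (via R)
FIRST(G) = {end, if}  (via S if)
FIRST(C) = {epsilon, end, if}  (via S, G end P, P)
FIRST(P) = {epsilon, end, if}  (via C P P)
FIRST(R) = {end, if}  (via P end)
FIRST(P S C): take FIRST of each symbol in turn, carrying on past any symbol whose FIRST contains epsilon; result {epsilon, end, if}.

{epsilon, end, if}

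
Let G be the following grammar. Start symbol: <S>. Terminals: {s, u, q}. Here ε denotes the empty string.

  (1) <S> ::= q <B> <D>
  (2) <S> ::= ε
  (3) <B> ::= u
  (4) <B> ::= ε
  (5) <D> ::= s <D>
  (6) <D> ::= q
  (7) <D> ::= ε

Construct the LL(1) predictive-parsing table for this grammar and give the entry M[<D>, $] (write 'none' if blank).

FIRST(<S>) = {ε, q}
FIRST(<B>) = {ε, u}
FIRST(<D>) = {ε, q, s}
FOLLOW(<S>) includes $ since <S> is the start symbol.
FOLLOW(<S>): <S> appears on no right-hand side. Thus FOLLOW(<S>) = {$}.
FOLLOW(<D>): in <S>::=q <B> <D>, the suffix after <D> is empty, so FOLLOW(<D>) ⊇ FOLLOW(<S>) = {$}; in <D>::=s <D>, the suffix after <D> is empty (adds nothing new). Thus FOLLOW(<D>) = {$}.
For <D> ::= s <D>: FIRST(s <D>) = {s}, so it goes in M[<D>, t] for t ∈ {s}.
For <D> ::= q: FIRST(q) = {q}, so it goes in M[<D>, t] for t ∈ {q}.
For <D> ::= ε: FIRST(ε) = {ε}, so it goes in M[<D>, t] for t ∈ {}; since ε ∈ FIRST, also for every t ∈ FOLLOW(<D>) = {$}.

<D> ::= ε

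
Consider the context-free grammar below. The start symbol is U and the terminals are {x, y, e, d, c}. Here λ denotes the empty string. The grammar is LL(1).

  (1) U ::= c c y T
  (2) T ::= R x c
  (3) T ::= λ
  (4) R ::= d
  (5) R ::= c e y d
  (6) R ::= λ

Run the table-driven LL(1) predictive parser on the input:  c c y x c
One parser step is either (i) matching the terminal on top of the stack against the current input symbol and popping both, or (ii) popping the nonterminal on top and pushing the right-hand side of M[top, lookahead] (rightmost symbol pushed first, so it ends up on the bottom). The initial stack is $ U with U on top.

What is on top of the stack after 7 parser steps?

step 1: stack=$ U  input=c c y x c $  — expand U ::= c c y T
step 2: stack=$ T y c c  input=c c y x c $  — match c
step 3: stack=$ T y c  input=c y x c $  — match c
step 4: stack=$ T y  input=y x c $  — match y
step 5: stack=$ T  input=x c $  — expand T ::= R x c
step 6: stack=$ c x R  input=x c $  — expand R ::= λ
step 7: stack=$ c x  input=x c $  — match x
Stack after step 7: $ c (top = c).

c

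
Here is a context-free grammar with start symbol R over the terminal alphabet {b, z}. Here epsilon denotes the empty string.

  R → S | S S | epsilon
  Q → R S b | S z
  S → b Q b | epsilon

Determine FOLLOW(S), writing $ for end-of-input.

FIRST(S) = {epsilon, b}
FIRST(R) = {epsilon, b}  (via S, S S)
FIRST(Q) = {b, z}  (via R S b, S z)
FOLLOW(R) includes $ since R is the start symbol.
FOLLOW(R): in Q→R S b, R is followed by S b with FIRST {b}. Thus FOLLOW(R) = {$, b}.
FOLLOW(Q): in S→b Q b, Q is followed by b with FIRST {b}. Thus FOLLOW(Q) = {b}.
FOLLOW(S): in R→S, the suffix after S is empty, so FOLLOW(S) ⊇ FOLLOW(R) = {$, b}; in R→S S (occurrence 1), S is followed by S with FIRST {epsilon, b}; in R→S S (occurrence 1), the suffix after S is nullable, so FOLLOW(S) ⊇ FOLLOW(R) = {$, b}; in R→S S (occurrence 2), the suffix after S is empty, so FOLLOW(S) ⊇ FOLLOW(R) = {$, b}; in Q→R S b, S is followed by b with FIRST {b}; in Q→S z, S is followed by z with FIRST {z}. Thus FOLLOW(S) = {$, b, z}.

{$, b, z}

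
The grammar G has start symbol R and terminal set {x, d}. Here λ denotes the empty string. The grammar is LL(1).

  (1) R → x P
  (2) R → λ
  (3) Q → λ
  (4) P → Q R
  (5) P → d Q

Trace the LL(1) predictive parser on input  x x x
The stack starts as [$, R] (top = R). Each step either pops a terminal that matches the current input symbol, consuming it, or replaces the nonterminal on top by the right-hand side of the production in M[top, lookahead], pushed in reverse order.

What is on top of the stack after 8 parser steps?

R

     Stack  Input    Action
  1  $ R    x x x $  expand R → x P
  2  $ P x  x x x $  match x
  3  $ P    x x $    expand P → Q R
  4  $ R Q  x x $    expand Q → λ
  5  $ R    x x $    expand R → x P
  6  $ P x  x x $    match x
  7  $ P    x $      expand P → Q R
  8  $ R Q  x $      expand Q → λ
Stack after step 8: $ R (top = R).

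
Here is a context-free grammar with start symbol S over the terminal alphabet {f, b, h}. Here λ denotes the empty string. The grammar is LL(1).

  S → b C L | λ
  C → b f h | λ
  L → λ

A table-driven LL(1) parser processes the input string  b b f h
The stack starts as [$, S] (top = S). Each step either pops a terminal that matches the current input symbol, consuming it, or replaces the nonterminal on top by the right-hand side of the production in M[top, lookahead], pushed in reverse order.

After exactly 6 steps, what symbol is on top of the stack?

step 1: stack=$ S  input=b b f h $  — expand S → b C L
step 2: stack=$ L C b  input=b b f h $  — match b
step 3: stack=$ L C  input=b f h $  — expand C → b f h
step 4: stack=$ L h f b  input=b f h $  — match b
step 5: stack=$ L h f  input=f h $  — match f
step 6: stack=$ L h  input=h $  — match h
Stack after step 6: $ L (top = L).

L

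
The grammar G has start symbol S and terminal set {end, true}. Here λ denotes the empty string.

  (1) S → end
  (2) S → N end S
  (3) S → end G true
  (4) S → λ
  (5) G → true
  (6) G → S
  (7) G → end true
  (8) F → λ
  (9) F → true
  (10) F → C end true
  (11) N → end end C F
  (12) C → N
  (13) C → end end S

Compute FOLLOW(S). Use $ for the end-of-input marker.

FIRST(N) = {end}
FIRST(S) = {λ, end}  (via N end S)
FIRST(C) = {end}  (via N)
FIRST(G) = {λ, end, true}  (via S)
FIRST(F) = {λ, end, true}  (via C end true)
FOLLOW(S) includes $ since S is the start symbol.
FOLLOW(G): in S→end G true, G is followed by true with FIRST {true}. Thus FOLLOW(G) = {true}.
FOLLOW(S): in S→N end S, the suffix after S is empty (adds nothing new); in G→S, the suffix after S is empty, so FOLLOW(S) ⊇ FOLLOW(G) = {true}; in C→end end S, the suffix after S is empty, so FOLLOW(S) ⊇ FOLLOW(C) = {end, true}. Thus FOLLOW(S) = {$, end, true}.
FOLLOW(F): in N→end end C F, the suffix after F is empty, so FOLLOW(F) ⊇ FOLLOW(N) = {end, true}. Thus FOLLOW(F) = {end, true}.
FOLLOW(N): in S→N end S, N is followed by end S with FIRST {end}; in C→N, the suffix after N is empty, so FOLLOW(N) ⊇ FOLLOW(C) = {end, true}. Thus FOLLOW(N) = {end, true}.
FOLLOW(C): in F→C end true, C is followed by end true with FIRST {end}; in N→end end C F, C is followed by F with FIRST {λ, end, true}; in N→end end C F, the suffix after C is nullable, so FOLLOW(C) ⊇ FOLLOW(N) = {end, true}. Thus FOLLOW(C) = {end, true}.

{$, end, true}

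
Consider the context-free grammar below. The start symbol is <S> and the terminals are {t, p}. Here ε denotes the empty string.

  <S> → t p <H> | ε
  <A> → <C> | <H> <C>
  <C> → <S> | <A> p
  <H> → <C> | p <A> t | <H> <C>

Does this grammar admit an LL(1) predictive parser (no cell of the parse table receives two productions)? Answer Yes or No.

No

FIRST(<S>) = {ε, t}
FIRST(<A>) = {ε, p, t}
FIRST(<C>) = {ε, p, t}
FIRST(<H>) = {ε, p, t}
FOLLOW(<S>) = {$, p, t}
FOLLOW(<A>) = {p, t}
FOLLOW(<C>) = {$, p, t}
FOLLOW(<H>) = {$, p, t}
Cell M[<A>, p] receives both <A> → <C> and <A> → <H> <C> — the grammar is not LL(1).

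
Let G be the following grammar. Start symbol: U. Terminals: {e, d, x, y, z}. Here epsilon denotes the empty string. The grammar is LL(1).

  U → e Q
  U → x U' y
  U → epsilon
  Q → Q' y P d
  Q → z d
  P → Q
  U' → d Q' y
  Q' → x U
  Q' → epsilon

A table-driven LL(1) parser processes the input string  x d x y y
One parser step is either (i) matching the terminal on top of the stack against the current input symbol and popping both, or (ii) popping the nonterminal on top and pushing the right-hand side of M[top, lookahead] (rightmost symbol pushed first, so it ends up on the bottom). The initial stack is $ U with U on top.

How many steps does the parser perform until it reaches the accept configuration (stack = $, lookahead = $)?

9

     Stack       Input        Action
  1  $ U         x d x y y $  expand U → x U' y
  2  $ y U' x    x d x y y $  match x
  3  $ y U'      d x y y $    expand U' → d Q' y
  4  $ y y Q' d  d x y y $    match d
  5  $ y y Q'    x y y $      expand Q' → x U
  6  $ y y U x   x y y $      match x
  7  $ y y U     y y $        expand U → epsilon
  8  $ y y       y y $        match y
  9  $ y         y $          match y
Accept reached after 9 steps.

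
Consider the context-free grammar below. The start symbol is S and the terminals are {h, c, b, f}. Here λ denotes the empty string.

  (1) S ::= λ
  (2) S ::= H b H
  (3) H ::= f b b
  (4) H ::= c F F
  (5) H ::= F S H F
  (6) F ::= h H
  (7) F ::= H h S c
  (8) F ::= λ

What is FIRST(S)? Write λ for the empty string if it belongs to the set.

FIRST(S): from S::=λ we get {λ}; from S::=H b H we get {c, f, h}. So FIRST(S) = {λ, c, f, h}.
FIRST(H): from H::=f b b we get {f}; from H::=c F F we get {c}; from H::=F S H F we get {c, f, h}. So FIRST(H) = {c, f, h}.
FIRST(F): from F::=h H we get {h}; from F::=H h S c we get {c, f, h}; from F::=λ we get {λ}. So FIRST(F) = {λ, c, f, h}.

{λ, c, f, h}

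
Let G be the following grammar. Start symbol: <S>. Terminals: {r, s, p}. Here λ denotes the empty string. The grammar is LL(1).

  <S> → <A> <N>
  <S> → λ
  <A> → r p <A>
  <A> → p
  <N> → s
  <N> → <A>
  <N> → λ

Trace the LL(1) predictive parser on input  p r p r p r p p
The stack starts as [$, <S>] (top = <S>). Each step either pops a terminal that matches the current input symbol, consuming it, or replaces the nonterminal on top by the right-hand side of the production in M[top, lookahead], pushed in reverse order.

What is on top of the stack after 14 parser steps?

step 1: stack=$ <S>  input=p r p r p r p p $  — expand <S> → <A> <N>
step 2: stack=$ <N> <A>  input=p r p r p r p p $  — expand <A> → p
step 3: stack=$ <N> p  input=p r p r p r p p $  — match p
step 4: stack=$ <N>  input=r p r p r p p $  — expand <N> → <A>
step 5: stack=$ <A>  input=r p r p r p p $  — expand <A> → r p <A>
step 6: stack=$ <A> p r  input=r p r p r p p $  — match r
step 7: stack=$ <A> p  input=p r p r p p $  — match p
step 8: stack=$ <A>  input=r p r p p $  — expand <A> → r p <A>
step 9: stack=$ <A> p r  input=r p r p p $  — match r
step 10: stack=$ <A> p  input=p r p p $  — match p
step 11: stack=$ <A>  input=r p p $  — expand <A> → r p <A>
step 12: stack=$ <A> p r  input=r p p $  — match r
step 13: stack=$ <A> p  input=p p $  — match p
step 14: stack=$ <A>  input=p $  — expand <A> → p
Stack after step 14: $ p (top = p).

p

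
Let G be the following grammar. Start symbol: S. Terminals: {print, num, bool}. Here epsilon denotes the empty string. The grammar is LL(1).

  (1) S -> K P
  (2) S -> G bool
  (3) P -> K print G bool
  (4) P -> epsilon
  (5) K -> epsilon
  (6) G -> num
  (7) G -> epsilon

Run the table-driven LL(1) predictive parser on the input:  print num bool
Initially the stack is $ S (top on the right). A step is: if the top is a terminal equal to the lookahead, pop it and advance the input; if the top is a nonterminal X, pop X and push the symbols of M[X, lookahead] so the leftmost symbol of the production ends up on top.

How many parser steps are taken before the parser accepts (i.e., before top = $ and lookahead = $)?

     Stack             Input             Action
  1  $ S               print num bool $  expand S -> K P
  2  $ P K             print num bool $  expand K -> epsilon
  3  $ P               print num bool $  expand P -> K print G bool
  4  $ bool G print K  print num bool $  expand K -> epsilon
  5  $ bool G print    print num bool $  match print
  6  $ bool G          num bool $        expand G -> num
  7  $ bool num        num bool $        match num
  8  $ bool            bool $            match bool
Accept reached after 8 steps.

8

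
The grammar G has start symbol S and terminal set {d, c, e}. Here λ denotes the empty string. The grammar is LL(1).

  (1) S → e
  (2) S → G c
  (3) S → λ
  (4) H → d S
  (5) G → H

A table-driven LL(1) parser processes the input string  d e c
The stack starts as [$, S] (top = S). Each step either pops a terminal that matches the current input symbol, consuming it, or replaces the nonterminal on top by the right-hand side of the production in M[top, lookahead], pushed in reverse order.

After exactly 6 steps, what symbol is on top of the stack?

c

     Stack    Input    Action
  1  $ S      d e c $  expand S → G c
  2  $ c G    d e c $  expand G → H
  3  $ c H    d e c $  expand H → d S
  4  $ c S d  d e c $  match d
  5  $ c S    e c $    expand S → e
  6  $ c e    e c $    match e
Stack after step 6: $ c (top = c).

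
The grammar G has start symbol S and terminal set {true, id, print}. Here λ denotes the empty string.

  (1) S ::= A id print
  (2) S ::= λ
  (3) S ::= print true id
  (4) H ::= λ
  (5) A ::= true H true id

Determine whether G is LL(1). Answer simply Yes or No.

Yes

FIRST(S) = {λ, print, true}
FIRST(H) = {λ}
FIRST(A) = {true}
FOLLOW(S) = {$}
FOLLOW(H) = {true}
FOLLOW(A) = {id}
Each cell of M receives at most one production.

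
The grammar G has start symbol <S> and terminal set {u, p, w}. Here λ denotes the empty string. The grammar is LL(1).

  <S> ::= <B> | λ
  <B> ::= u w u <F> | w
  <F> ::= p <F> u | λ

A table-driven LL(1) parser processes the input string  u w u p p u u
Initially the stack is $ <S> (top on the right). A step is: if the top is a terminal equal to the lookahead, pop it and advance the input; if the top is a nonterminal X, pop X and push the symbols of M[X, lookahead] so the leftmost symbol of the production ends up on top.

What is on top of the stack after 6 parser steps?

p

     Stack        Input            Action
  1  $ <S>        u w u p p u u $  expand <S> ::= <B>
  2  $ <B>        u w u p p u u $  expand <B> ::= u w u <F>
  3  $ <F> u w u  u w u p p u u $  match u
  4  $ <F> u w    w u p p u u $    match w
  5  $ <F> u      u p p u u $      match u
  6  $ <F>        p p u u $        expand <F> ::= p <F> u
Stack after step 6: $ u <F> p (top = p).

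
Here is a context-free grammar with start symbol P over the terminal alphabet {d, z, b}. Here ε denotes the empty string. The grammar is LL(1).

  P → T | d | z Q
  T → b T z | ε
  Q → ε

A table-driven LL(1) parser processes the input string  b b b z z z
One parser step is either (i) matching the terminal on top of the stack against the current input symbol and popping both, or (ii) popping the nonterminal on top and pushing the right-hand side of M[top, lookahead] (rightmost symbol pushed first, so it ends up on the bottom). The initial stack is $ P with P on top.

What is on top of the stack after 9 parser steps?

step 1: stack=$ P  input=b b b z z z $  — expand P → T
step 2: stack=$ T  input=b b b z z z $  — expand T → b T z
step 3: stack=$ z T b  input=b b b z z z $  — match b
step 4: stack=$ z T  input=b b z z z $  — expand T → b T z
step 5: stack=$ z z T b  input=b b z z z $  — match b
step 6: stack=$ z z T  input=b z z z $  — expand T → b T z
step 7: stack=$ z z z T b  input=b z z z $  — match b
step 8: stack=$ z z z T  input=z z z $  — expand T → ε
step 9: stack=$ z z z  input=z z z $  — match z
Stack after step 9: $ z z (top = z).

z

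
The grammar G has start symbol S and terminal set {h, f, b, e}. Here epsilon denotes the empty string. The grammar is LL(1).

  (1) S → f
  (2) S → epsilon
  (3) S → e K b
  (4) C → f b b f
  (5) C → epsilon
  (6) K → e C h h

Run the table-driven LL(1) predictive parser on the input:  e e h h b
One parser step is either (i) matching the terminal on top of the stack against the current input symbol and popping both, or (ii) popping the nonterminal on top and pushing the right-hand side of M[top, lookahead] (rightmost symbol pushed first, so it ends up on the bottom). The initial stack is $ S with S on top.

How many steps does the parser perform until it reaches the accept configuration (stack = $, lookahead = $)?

     Stack        Input        Action
  1  $ S          e e h h b $  expand S → e K b
  2  $ b K e      e e h h b $  match e
  3  $ b K        e h h b $    expand K → e C h h
  4  $ b h h C e  e h h b $    match e
  5  $ b h h C    h h b $      expand C → epsilon
  6  $ b h h      h h b $      match h
  7  $ b h        h b $        match h
  8  $ b          b $          match b
Accept reached after 8 steps.

8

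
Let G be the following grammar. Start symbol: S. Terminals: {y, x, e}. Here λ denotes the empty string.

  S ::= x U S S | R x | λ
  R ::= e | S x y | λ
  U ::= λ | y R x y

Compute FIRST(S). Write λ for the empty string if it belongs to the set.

{λ, e, x}

FIRST(U): from U::=λ we get {λ}; from U::=y R x y we get {y}. So FIRST(U) = {λ, y}.
FIRST(S): from S::=x U S S we get {x}; from S::=R x we get {e, x}; from S::=λ we get {λ}. So FIRST(S) = {λ, e, x}.
FIRST(R): from R::=e we get {e}; from R::=S x y we get {e, x}; from R::=λ we get {λ}. So FIRST(R) = {λ, e, x}.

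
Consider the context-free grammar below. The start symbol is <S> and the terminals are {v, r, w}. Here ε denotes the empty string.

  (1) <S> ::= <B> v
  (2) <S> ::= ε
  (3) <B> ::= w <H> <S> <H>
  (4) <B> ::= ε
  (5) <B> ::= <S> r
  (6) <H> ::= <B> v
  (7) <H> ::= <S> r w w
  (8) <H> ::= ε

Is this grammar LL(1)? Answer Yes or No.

No

FIRST(<S>) = {ε, r, v, w}
FIRST(<B>) = {ε, r, v, w}
FIRST(<H>) = {ε, r, v, w}
FOLLOW(<S>) = {$, r, v, w}
FOLLOW(<B>) = {v}
FOLLOW(<H>) = {r, v, w}
Cell M[<B>, v] receives both <B> ::= ε and <B> ::= <S> r — the grammar is not LL(1).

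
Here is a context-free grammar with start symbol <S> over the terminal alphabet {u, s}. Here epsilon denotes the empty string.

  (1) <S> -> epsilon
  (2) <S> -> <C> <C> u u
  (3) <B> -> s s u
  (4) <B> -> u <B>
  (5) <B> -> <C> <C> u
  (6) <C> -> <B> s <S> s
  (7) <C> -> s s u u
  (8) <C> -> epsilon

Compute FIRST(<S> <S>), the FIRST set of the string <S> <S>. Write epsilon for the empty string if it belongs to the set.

{epsilon, s, u}

FIRST(<S>) = {epsilon, s, u}  (via <C> <C> u u)
FIRST(<B>) = {s, u}  (via <C> <C> u)
FIRST(<C>) = {epsilon, s, u}  (via <B> s <S> s)
FIRST(<S> <S>): take FIRST of each symbol in turn, carrying on past any symbol whose FIRST contains epsilon; result {epsilon, s, u}.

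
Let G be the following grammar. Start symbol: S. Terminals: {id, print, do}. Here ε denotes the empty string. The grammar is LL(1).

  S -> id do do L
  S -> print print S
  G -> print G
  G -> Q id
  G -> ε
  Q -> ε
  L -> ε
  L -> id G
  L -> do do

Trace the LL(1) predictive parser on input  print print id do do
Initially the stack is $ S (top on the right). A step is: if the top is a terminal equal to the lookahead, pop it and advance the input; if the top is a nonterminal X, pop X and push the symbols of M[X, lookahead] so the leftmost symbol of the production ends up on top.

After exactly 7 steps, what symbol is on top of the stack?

L

     Stack            Input                   Action
  1  $ S              print print id do do $  expand S -> print print S
  2  $ S print print  print print id do do $  match print
  3  $ S print        print id do do $        match print
  4  $ S              id do do $              expand S -> id do do L
  5  $ L do do id     id do do $              match id
  6  $ L do do        do do $                 match do
  7  $ L do           do $                    match do
Stack after step 7: $ L (top = L).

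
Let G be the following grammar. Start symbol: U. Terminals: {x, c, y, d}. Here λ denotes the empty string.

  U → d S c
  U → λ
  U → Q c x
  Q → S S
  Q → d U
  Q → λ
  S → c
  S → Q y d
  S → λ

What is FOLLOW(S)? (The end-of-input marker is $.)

{c, d, y}

FIRST(U) = {λ, c, d, y}  (via Q c x)
FIRST(Q) = {λ, c, d, y}  (via S S)
FIRST(S) = {λ, c, d, y}  (via Q y d)
FOLLOW(U) includes $ since U is the start symbol.
FOLLOW(Q): in U→Q c x, Q is followed by c x with FIRST {c}; in S→Q y d, Q is followed by y d with FIRST {y}. Thus FOLLOW(Q) = {c, y}.
FOLLOW(U): in Q→d U, the suffix after U is empty, so FOLLOW(U) ⊇ FOLLOW(Q) = {c, y}. Thus FOLLOW(U) = {$, c, y}.
FOLLOW(S): in U→d S c, S is followed by c with FIRST {c}; in Q→S S (occurrence 1), S is followed by S with FIRST {λ, c, d, y}; in Q→S S (occurrence 1), the suffix after S is nullable, so FOLLOW(S) ⊇ FOLLOW(Q) = {c, y}; in Q→S S (occurrence 2), the suffix after S is empty, so FOLLOW(S) ⊇ FOLLOW(Q) = {c, y}. Thus FOLLOW(S) = {c, d, y}.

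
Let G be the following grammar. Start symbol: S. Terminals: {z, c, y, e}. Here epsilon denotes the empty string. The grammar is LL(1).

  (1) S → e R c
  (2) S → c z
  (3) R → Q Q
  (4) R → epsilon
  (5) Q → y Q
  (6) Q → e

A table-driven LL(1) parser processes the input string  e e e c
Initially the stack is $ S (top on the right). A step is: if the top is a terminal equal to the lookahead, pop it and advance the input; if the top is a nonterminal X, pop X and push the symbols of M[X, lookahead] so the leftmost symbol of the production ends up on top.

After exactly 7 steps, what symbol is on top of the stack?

     Stack    Input      Action
  1  $ S      e e e c $  expand S → e R c
  2  $ c R e  e e e c $  match e
  3  $ c R    e e c $    expand R → Q Q
  4  $ c Q Q  e e c $    expand Q → e
  5  $ c Q e  e e c $    match e
  6  $ c Q    e c $      expand Q → e
  7  $ c e    e c $      match e
Stack after step 7: $ c (top = c).

c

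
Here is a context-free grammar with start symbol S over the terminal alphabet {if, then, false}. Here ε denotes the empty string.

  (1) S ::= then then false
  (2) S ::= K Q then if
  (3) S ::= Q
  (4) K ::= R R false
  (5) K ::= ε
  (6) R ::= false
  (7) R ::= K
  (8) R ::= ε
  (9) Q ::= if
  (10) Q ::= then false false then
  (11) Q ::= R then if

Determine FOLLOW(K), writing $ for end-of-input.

{false, if, then}

FIRST(S) = {false, if, then}  (via K Q then if, Q)
FIRST(K) = {ε, false}  (via R R false)
FIRST(R) = {ε, false}  (via K)
FIRST(Q) = {false, if, then}  (via R then if)
FOLLOW(S) includes $ since S is the start symbol.
FOLLOW(S): S appears on no right-hand side. Thus FOLLOW(S) = {$}.
FOLLOW(R): in K::=R R false (occurrence 1), R is followed by R false with FIRST {false}; in K::=R R false (occurrence 2), R is followed by false with FIRST {false}; in Q::=R then if, R is followed by then if with FIRST {then}. Thus FOLLOW(R) = {false, then}.
FOLLOW(K): in S::=K Q then if, K is followed by Q then if with FIRST {false, if, then}; in R::=K, the suffix after K is empty, so FOLLOW(K) ⊇ FOLLOW(R) = {false, then}. Thus FOLLOW(K) = {false, if, then}.
FOLLOW(Q): in S::=K Q then if, Q is followed by then if with FIRST {then}; in S::=Q, the suffix after Q is empty, so FOLLOW(Q) ⊇ FOLLOW(S) = {$}. Thus FOLLOW(Q) = {$, then}.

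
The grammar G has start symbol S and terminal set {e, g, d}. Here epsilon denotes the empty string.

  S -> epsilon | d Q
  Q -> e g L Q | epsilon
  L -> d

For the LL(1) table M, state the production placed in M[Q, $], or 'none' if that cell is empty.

FIRST(S): from S->epsilon we get {epsilon}; from S->d Q we get {d}. So FIRST(S) = {epsilon, d}.
FIRST(Q): from Q->e g L Q we get {e}; from Q->epsilon we get {epsilon}. So FIRST(Q) = {epsilon, e}.
FIRST(L): from L->d we get {d}. So FIRST(L) = {d}.
FOLLOW(S) includes $ since S is the start symbol.
FOLLOW(S): S appears on no right-hand side. Thus FOLLOW(S) = {$}.
FOLLOW(Q): in S->d Q, the suffix after Q is empty, so FOLLOW(Q) ⊇ FOLLOW(S) = {$}; in Q->e g L Q, the suffix after Q is empty (adds nothing new). Thus FOLLOW(Q) = {$}.
For Q -> e g L Q: FIRST(e g L Q) = {e}, so it goes in M[Q, t] for t ∈ {e}.
For Q -> epsilon: FIRST(epsilon) = {epsilon}, so it goes in M[Q, t] for t ∈ {}; since epsilon ∈ FIRST, also for every t ∈ FOLLOW(Q) = {$}.

Q -> epsilon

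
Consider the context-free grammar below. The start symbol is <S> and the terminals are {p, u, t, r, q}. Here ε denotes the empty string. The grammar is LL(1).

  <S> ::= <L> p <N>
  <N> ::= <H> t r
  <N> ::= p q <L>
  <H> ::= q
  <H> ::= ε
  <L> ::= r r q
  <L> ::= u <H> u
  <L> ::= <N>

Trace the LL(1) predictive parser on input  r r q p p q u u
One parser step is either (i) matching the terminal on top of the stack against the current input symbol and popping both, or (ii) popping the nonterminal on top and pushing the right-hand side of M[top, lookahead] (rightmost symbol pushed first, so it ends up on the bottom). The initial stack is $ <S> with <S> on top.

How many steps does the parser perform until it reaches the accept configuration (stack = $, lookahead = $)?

13

      Stack          Input              Action
   1  $ <S>          r r q p p q u u $  expand <S> ::= <L> p <N>
   2  $ <N> p <L>    r r q p p q u u $  expand <L> ::= r r q
   3  $ <N> p q r r  r r q p p q u u $  match r
   4  $ <N> p q r    r q p p q u u $    match r
   5  $ <N> p q      q p p q u u $      match q
   6  $ <N> p        p p q u u $        match p
   7  $ <N>          p q u u $          expand <N> ::= p q <L>
   8  $ <L> q p      p q u u $          match p
   9  $ <L> q        q u u $            match q
  10  $ <L>          u u $              expand <L> ::= u <H> u
  11  $ u <H> u      u u $              match u
  12  $ u <H>        u $                expand <H> ::= ε
  13  $ u            u $                match u
Accept reached after 13 steps.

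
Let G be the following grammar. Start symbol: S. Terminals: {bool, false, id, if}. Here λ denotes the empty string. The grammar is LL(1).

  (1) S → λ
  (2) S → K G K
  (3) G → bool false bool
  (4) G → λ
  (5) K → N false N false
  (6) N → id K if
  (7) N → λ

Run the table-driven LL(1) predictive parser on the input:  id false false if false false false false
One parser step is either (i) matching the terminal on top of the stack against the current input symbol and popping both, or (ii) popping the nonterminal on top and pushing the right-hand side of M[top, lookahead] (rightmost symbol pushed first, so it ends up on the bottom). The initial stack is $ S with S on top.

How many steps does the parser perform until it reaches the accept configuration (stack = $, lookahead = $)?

      Stack                                   Input                                        Action
   1  $ S                                     id false false if false false false false $  expand S → K G K
   2  $ K G K                                 id false false if false false false false $  expand K → N false N false
   3  $ K G false N false N                   id false false if false false false false $  expand N → id K if
   4  $ K G false N false if K id             id false false if false false false false $  match id
   5  $ K G false N false if K                false false if false false false false $     expand K → N false N false
   6  $ K G false N false if false N false N  false false if false false false false $     expand N → λ
   7  $ K G false N false if false N false    false false if false false false false $     match false
   8  $ K G false N false if false N          false if false false false false $           expand N → λ
   9  $ K G false N false if false            false if false false false false $           match false
  10  $ K G false N false if                  if false false false false $                 match if
  11  $ K G false N false                     false false false false $                    match false
  12  $ K G false N                           false false false $                          expand N → λ
  13  $ K G false                             false false false $                          match false
  14  $ K G                                   false false $                                expand G → λ
  15  $ K                                     false false $                                expand K → N false N false
  16  $ false N false N                       false false $                                expand N → λ
  17  $ false N false                         false false $                                match false
  18  $ false N                               false $                                      expand N → λ
  19  $ false                                 false $                                      match false
Accept reached after 19 steps.

19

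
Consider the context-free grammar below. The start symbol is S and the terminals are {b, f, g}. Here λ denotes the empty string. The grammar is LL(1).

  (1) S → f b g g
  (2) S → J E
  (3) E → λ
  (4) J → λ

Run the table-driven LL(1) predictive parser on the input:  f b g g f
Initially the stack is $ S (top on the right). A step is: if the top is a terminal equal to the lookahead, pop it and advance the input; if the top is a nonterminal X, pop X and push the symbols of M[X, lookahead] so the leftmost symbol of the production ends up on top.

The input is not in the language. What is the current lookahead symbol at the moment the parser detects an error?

step 1: stack=$ S  input=f b g g f $  — expand S → f b g g
step 2: stack=$ g g b f  input=f b g g f $  — match f
step 3: stack=$ g g b  input=b g g f $  — match b
step 4: stack=$ g g  input=g g f $  — match g
step 5: stack=$ g  input=g f $  — match g
step 6: stack=$  input=f $  — error: stack empty but input remains

f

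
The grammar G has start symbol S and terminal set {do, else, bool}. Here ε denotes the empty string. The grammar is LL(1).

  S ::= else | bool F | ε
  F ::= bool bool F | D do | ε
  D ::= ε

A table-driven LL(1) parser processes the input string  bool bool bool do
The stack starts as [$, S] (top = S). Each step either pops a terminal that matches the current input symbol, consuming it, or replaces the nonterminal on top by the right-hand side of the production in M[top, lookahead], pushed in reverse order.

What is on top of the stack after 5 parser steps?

step 1: stack=$ S  input=bool bool bool do $  — expand S ::= bool F
step 2: stack=$ F bool  input=bool bool bool do $  — match bool
step 3: stack=$ F  input=bool bool do $  — expand F ::= bool bool F
step 4: stack=$ F bool bool  input=bool bool do $  — match bool
step 5: stack=$ F bool  input=bool do $  — match bool
Stack after step 5: $ F (top = F).

F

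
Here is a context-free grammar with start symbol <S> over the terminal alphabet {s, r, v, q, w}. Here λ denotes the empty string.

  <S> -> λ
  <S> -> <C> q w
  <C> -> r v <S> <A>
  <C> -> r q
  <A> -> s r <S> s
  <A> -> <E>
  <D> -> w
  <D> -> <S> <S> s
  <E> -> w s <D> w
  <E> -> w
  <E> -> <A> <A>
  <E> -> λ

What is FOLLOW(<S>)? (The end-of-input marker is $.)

{$, q, r, s, w}

FIRST(<C>): from <C>->r v <S> <A> we get {r}; from <C>->r q we get {r}. So FIRST(<C>) = {r}.
FIRST(<S>): from <S>->λ we get {λ}; from <S>-><C> q w we get {r}. So FIRST(<S>) = {λ, r}.
FIRST(<D>): from <D>->w we get {w}; from <D>-><S> <S> s we get {r, s}. So FIRST(<D>) = {r, s, w}.
FIRST(<A>): from <A>->s r <S> s we get {s}; from <A>-><E> we get {λ, s, w}. So FIRST(<A>) = {λ, s, w}.
FIRST(<E>): from <E>->w s <D> w we get {w}; from <E>->w we get {w}; from <E>-><A> <A> we get {λ, s, w}; from <E>->λ we get {λ}. So FIRST(<E>) = {λ, s, w}.
FOLLOW(<S>) includes $ since <S> is the start symbol.
FOLLOW(<C>): in <S>-><C> q w, <C> is followed by q w with FIRST {q}. Thus FOLLOW(<C>) = {q}.
FOLLOW(<S>): in <C>->r v <S> <A>, <S> is followed by <A> with FIRST {λ, s, w}; in <C>->r v <S> <A>, the suffix after <S> is nullable, so FOLLOW(<S>) ⊇ FOLLOW(<C>) = {q}; in <A>->s r <S> s, <S> is followed by s with FIRST {s}; in <D>-><S> <S> s (occurrence 1), <S> is followed by <S> s with FIRST {r, s}; in <D>-><S> <S> s (occurrence 2), <S> is followed by s with FIRST {s}. Thus FOLLOW(<S>) = {$, q, r, s, w}.
FOLLOW(<D>): in <E>->w s <D> w, <D> is followed by w with FIRST {w}. Thus FOLLOW(<D>) = {w}.
FOLLOW(<A>): in <C>->r v <S> <A>, the suffix after <A> is empty, so FOLLOW(<A>) ⊇ FOLLOW(<C>) = {q}; in <E>-><A> <A> (occurrence 1), <A> is followed by <A> with FIRST {λ, s, w}; in <E>-><A> <A> (occurrence 1), the suffix after <A> is nullable, so FOLLOW(<A>) ⊇ FOLLOW(<E>) = {q, s, w}; in <E>-><A> <A> (occurrence 2), the suffix after <A> is empty, so FOLLOW(<A>) ⊇ FOLLOW(<E>) = {q, s, w}. Thus FOLLOW(<A>) = {q, s, w}.
FOLLOW(<E>): in <A>-><E>, the suffix after <E> is empty, so FOLLOW(<E>) ⊇ FOLLOW(<A>) = {q, s, w}. Thus FOLLOW(<E>) = {q, s, w}.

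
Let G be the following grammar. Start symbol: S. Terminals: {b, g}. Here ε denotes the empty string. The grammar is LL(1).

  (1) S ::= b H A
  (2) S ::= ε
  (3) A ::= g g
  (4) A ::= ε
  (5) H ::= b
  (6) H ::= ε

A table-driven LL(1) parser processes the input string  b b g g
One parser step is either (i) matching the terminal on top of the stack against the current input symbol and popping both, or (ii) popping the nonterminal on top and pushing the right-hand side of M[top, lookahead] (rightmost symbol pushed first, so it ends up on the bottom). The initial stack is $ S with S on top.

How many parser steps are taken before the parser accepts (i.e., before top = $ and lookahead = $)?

7

step 1: stack=$ S  input=b b g g $  — expand S ::= b H A
step 2: stack=$ A H b  input=b b g g $  — match b
step 3: stack=$ A H  input=b g g $  — expand H ::= b
step 4: stack=$ A b  input=b g g $  — match b
step 5: stack=$ A  input=g g $  — expand A ::= g g
step 6: stack=$ g g  input=g g $  — match g
step 7: stack=$ g  input=g $  — match g
Accept reached after 7 steps.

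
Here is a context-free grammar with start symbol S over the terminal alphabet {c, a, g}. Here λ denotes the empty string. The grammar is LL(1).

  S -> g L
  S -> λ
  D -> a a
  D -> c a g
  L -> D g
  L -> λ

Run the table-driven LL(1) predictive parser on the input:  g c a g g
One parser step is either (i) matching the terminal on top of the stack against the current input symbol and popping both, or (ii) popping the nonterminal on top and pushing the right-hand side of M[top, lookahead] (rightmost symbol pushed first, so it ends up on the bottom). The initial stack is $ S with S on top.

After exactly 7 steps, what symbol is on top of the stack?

step 1: stack=$ S  input=g c a g g $  — expand S -> g L
step 2: stack=$ L g  input=g c a g g $  — match g
step 3: stack=$ L  input=c a g g $  — expand L -> D g
step 4: stack=$ g D  input=c a g g $  — expand D -> c a g
step 5: stack=$ g g a c  input=c a g g $  — match c
step 6: stack=$ g g a  input=a g g $  — match a
step 7: stack=$ g g  input=g g $  — match g
Stack after step 7: $ g (top = g).

g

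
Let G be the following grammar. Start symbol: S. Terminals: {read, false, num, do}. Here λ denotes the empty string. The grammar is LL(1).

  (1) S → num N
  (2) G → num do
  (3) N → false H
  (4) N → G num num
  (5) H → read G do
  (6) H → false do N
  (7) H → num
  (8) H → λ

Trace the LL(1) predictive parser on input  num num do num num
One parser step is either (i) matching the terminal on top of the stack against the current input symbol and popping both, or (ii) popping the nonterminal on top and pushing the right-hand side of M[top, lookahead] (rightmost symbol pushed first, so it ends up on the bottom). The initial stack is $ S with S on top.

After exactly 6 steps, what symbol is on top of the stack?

     Stack             Input                 Action
  1  $ S               num num do num num $  expand S → num N
  2  $ N num           num num do num num $  match num
  3  $ N               num do num num $      expand N → G num num
  4  $ num num G       num do num num $      expand G → num do
  5  $ num num do num  num do num num $      match num
  6  $ num num do      do num num $          match do
Stack after step 6: $ num num (top = num).

num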